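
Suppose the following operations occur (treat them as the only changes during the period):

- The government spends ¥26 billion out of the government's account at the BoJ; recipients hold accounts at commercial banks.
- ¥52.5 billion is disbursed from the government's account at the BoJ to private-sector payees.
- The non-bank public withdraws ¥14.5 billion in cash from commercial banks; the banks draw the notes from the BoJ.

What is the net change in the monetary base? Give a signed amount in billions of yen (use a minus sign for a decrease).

BoJ balance sheet:
  Assets:      no change
  Liabilities: Bank reserves +¥64B, Currency in circulation +¥14.5B, Government deposits −¥78.5B
Commercial banking system:
  Assets:      Reserves at CB +¥64B
  Liabilities: Checkable deposits +¥64B
Monetary base = currency + reserves: +¥14.5B + (+¥64B) = +¥78.5 billion.

+¥78.5 billion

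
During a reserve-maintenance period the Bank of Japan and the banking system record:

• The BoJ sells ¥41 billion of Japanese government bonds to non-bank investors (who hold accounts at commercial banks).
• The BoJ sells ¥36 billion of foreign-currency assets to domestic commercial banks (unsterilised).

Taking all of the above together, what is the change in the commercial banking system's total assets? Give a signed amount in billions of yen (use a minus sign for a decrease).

-¥41 billion

BoJ balance sheet:
  Assets:      Securities −¥41B, Foreign assets −¥36B
  Liabilities: Bank reserves −¥77B
Commercial banking system:
  Assets:      Reserves at CB −¥77B, Foreign assets +¥36B
  Liabilities: Checkable deposits −¥41B
Change in total bank assets = -¥41 billion.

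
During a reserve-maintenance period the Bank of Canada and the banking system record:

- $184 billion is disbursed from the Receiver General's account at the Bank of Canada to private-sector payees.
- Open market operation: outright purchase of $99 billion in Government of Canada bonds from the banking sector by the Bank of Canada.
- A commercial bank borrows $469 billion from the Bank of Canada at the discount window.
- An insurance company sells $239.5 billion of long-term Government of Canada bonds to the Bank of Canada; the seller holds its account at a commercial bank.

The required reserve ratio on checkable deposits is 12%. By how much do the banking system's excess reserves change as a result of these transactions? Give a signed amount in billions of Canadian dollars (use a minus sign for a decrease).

+$940.68 billion

Government spending $184 billion: reserves +$184B, deposits +$184B.
OMO purchase (from banks) $99 billion: reserves +$99B, deposits 0.
Discount-window loan $469 billion: reserves +$469B, deposits 0.
Asset purchase (from non-banks) $239.5 billion: reserves +$239.5B, deposits +$239.5B.
Totals: Δreserves = +$991.5B, Δdeposits = +$423.5B.
Δrequired reserves = 12% × +$423.5B = +$50.82B.
Δexcess reserves = Δreserves − Δrequired = +$991.5B − (+$50.82B) = +$940.68 billion.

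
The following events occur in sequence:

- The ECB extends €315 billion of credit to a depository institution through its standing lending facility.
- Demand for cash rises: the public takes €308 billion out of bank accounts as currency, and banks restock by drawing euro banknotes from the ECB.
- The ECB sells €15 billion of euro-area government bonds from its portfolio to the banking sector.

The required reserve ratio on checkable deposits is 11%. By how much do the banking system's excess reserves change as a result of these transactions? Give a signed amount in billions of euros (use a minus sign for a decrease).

+€25.88 billion

Discount-window loan €315 billion: reserves +€315B, deposits 0.
Currency withdrawal €308 billion: reserves −€308B, deposits −€308B.
OMO sale (to banks) €15 billion: reserves −€15B, deposits 0.
Totals: Δreserves = −€8B, Δdeposits = −€308B.
Δrequired reserves = 11% × −€308B = −€33.88B.
Δexcess reserves = Δreserves − Δrequired = −€8B − (−€33.88B) = +€25.88 billion.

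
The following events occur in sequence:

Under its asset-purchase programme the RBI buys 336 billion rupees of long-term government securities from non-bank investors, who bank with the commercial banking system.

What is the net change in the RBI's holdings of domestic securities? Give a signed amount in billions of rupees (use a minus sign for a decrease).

Asset purchase (from non-banks) 336 billion rupees: securities added to the RBI's portfolio → +336B.

+336 billion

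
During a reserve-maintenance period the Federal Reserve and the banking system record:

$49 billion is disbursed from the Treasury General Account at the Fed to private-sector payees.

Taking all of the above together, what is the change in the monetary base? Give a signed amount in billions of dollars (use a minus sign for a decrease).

+$49 billion

Fed balance sheet:
  Assets:      no change
  Liabilities: Bank reserves +$49B, Government deposits −$49B
Monetary base = currency + reserves: 0 + (+$49B) = +$49 billion.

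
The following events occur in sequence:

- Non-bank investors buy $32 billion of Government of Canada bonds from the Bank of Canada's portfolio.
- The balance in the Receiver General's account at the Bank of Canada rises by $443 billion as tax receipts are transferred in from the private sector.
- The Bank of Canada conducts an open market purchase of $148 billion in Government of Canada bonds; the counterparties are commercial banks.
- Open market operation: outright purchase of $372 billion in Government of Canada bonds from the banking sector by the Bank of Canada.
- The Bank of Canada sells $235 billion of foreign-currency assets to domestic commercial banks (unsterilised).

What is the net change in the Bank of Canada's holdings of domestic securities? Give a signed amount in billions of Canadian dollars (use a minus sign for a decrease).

Bank of Canada balance sheet:
  Assets:      Securities +$488B, Foreign assets −$235B
  Liabilities: Bank reserves −$190B, Government deposits +$443B
So the change in the Bank of Canada's holdings of domestic securities is +$488 billion.

+$488 billion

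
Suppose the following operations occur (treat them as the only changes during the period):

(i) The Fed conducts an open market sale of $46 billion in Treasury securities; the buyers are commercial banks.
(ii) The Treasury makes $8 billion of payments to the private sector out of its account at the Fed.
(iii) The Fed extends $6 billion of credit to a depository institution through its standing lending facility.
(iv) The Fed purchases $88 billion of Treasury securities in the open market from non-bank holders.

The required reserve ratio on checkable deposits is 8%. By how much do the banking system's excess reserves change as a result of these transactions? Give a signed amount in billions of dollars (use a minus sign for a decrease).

+$48.32 billion

OMO sale (to banks) $46 billion: reserves −$46B, deposits 0.
Government spending $8 billion: reserves +$8B, deposits +$8B.
Discount-window loan $6 billion: reserves +$6B, deposits 0.
Asset purchase (from non-banks) $88 billion: reserves +$88B, deposits +$88B.
Totals: Δreserves = +$56B, Δdeposits = +$96B.
Δrequired reserves = 8% × +$96B = +$7.68B.
Δexcess reserves = Δreserves − Δrequired = +$56B − (+$7.68B) = +$48.32 billion.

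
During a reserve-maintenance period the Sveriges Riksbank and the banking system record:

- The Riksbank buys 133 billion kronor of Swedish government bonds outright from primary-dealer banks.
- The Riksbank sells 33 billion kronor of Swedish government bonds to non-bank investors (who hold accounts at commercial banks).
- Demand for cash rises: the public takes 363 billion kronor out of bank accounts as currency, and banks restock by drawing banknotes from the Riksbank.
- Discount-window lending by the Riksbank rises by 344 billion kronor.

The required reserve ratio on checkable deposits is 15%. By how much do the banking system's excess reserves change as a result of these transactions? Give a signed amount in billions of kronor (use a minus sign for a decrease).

+140.4 billion

OMO purchase (from banks) 133 billion kronor: reserves +133B, deposits 0.
Asset sale (to non-banks) 33 billion kronor: reserves −33B, deposits −33B.
Currency withdrawal 363 billion kronor: reserves −363B, deposits −363B.
Discount-window loan 344 billion kronor: reserves +344B, deposits 0.
Totals: Δreserves = +81B, Δdeposits = −396B.
Δrequired reserves = 15% × −396B = −59.4B.
Δexcess reserves = Δreserves − Δrequired = +81B − (−59.4B) = +140.4 billion.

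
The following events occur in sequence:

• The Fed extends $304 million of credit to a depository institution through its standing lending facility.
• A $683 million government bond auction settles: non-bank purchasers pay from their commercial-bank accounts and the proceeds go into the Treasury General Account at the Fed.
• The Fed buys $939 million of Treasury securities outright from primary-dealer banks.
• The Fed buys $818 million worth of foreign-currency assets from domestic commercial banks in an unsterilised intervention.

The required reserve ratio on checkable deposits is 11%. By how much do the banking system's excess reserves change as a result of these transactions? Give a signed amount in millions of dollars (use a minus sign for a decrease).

+$1453.13 million

Discount-window loan $304 million: reserves +$304M, deposits 0.
Government account inflow $683 million: reserves −$683M, deposits −$683M.
OMO purchase (from banks) $939 million: reserves +$939M, deposits 0.
FX purchase $818 million: reserves +$818M, deposits 0.
Totals: Δreserves = +$1378M, Δdeposits = −$683M.
Δrequired reserves = 11% × −$683M = −$75.13M.
Δexcess reserves = Δreserves − Δrequired = +$1378M − (−$75.13M) = +$1453.13 million.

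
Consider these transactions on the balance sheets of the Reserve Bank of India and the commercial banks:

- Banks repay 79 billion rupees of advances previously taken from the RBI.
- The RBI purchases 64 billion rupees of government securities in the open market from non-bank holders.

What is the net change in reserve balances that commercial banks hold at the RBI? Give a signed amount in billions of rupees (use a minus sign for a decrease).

-15 billion

Discount-window repayment 79 billion rupees: repayment is debited from reserves → −79B.
Asset purchase (from non-banks) 64 billion rupees: the RBI pays by crediting reserve accounts → +64B.
Net: −79 + 64 = -15 billion.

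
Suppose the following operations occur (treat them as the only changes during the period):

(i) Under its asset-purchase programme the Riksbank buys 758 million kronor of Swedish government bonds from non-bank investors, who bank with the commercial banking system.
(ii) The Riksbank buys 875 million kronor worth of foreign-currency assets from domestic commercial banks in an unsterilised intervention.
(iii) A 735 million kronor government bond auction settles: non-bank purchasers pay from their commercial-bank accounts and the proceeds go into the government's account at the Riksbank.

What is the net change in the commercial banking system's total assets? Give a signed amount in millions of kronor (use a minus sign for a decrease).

Riksbank balance sheet:
  Assets:      Securities +758M, Foreign assets +875M
  Liabilities: Bank reserves +898M, Government deposits +735M
Commercial banking system:
  Assets:      Reserves at CB +898M, Foreign assets −875M
  Liabilities: Checkable deposits +23M
Change in total bank assets = +23 million.

+23 million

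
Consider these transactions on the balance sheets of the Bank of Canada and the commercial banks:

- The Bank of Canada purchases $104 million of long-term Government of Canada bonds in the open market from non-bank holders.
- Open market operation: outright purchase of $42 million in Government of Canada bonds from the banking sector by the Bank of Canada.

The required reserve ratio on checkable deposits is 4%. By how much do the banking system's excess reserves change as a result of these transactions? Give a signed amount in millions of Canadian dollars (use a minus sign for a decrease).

+$141.84 million

Asset purchase (from non-banks) $104 million: reserves +$104M, deposits +$104M.
OMO purchase (from banks) $42 million: reserves +$42M, deposits 0.
Totals: Δreserves = +$146M, Δdeposits = +$104M.
Δrequired reserves = 4% × +$104M = +$4.16M.
Δexcess reserves = Δreserves − Δrequired = +$146M − (+$4.16M) = +$141.84 million.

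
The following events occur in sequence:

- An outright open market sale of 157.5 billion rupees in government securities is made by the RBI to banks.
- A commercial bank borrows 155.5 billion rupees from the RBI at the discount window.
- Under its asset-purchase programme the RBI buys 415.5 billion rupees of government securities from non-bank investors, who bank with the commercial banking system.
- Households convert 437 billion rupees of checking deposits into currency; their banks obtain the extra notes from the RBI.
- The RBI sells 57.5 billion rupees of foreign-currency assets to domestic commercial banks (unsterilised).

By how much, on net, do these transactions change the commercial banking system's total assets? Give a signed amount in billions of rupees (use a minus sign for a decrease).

RBI balance sheet:
  Assets:      Securities +258B, Loans to banks +155.5B, Foreign assets −57.5B
  Liabilities: Bank reserves −81B, Currency in circulation +437B
Commercial banking system:
  Assets:      Reserves at CB −81B, Securities +157.5B, Foreign assets +57.5B
  Liabilities: Checkable deposits −21.5B, Borrowings from CB +155.5B
Change in total bank assets = +134 billion.

+134 billion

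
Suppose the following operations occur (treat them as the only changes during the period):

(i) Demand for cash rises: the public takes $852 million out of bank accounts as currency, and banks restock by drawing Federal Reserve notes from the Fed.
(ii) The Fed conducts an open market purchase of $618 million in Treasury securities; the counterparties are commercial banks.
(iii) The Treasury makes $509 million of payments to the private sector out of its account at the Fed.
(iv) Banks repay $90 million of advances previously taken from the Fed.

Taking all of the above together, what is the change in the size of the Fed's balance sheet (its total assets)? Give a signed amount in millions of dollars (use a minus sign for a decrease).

+$528 million

Fed balance sheet:
  Assets:      Securities +$618M, Loans to banks −$90M
  Liabilities: Bank reserves +$185M, Currency in circulation +$852M, Government deposits −$509M
Commercial banking system:
  Assets:      Reserves at CB +$185M, Securities −$618M
  Liabilities: Checkable deposits −$343M, Borrowings from CB −$90M
Change in total Fed assets = +$528 million.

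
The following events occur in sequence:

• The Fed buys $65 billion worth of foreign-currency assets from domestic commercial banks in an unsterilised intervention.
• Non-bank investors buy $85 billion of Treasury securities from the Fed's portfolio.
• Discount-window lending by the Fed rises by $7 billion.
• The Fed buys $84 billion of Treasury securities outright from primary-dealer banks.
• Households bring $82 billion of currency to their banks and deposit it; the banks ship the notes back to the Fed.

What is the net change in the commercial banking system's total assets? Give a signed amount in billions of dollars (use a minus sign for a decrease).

+$4 billion

FX purchase $65 billion: just an asset swap on bank balance sheets → 0.
Asset sale (to non-banks) $85 billion: bank balance sheets shrink → −$85B.
Discount-window loan $7 billion: bank balance sheets expand → +$7B.
OMO purchase (from banks) $84 billion: just an asset swap on bank balance sheets → 0.
Currency deposit $82 billion: bank balance sheets expand → +$82B.
Net: 0 − 85 + 7 + 0 + 82 = +$4 billion.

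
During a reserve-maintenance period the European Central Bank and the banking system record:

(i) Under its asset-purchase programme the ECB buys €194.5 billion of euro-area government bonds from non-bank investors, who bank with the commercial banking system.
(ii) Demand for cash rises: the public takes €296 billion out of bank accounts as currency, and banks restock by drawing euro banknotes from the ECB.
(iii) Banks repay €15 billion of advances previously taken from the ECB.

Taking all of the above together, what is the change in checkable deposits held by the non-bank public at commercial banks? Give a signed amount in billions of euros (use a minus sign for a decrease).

-€101.5 billion

Asset purchase (from non-banks) €194.5 billion: non-bank counterparties' bank balances rise → +€194.5B.
Currency withdrawal €296 billion: non-bank counterparties' bank balances fall → −€296B.
Discount-window repayment €15 billion: the counterparty is a bank, so public deposits are unchanged → 0.
Net: 194.5 − 296 + 0 = -€101.5 billion.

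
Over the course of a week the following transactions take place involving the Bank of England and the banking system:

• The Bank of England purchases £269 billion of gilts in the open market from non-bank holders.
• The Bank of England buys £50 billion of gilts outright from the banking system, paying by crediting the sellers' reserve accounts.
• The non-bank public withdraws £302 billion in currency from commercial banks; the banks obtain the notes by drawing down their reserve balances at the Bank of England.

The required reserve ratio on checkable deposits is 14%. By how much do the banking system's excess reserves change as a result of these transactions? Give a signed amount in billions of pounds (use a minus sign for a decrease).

Asset purchase (from non-banks) £269 billion: reserves +£269B, deposits +£269B.
OMO purchase (from banks) £50 billion: reserves +£50B, deposits 0.
Currency withdrawal £302 billion: reserves −£302B, deposits −£302B.
Totals: Δreserves = +£17B, Δdeposits = −£33B.
Δrequired reserves = 14% × −£33B = −£4.62B.
Δexcess reserves = Δreserves − Δrequired = +£17B − (−£4.62B) = +£21.62 billion.

+£21.62 billion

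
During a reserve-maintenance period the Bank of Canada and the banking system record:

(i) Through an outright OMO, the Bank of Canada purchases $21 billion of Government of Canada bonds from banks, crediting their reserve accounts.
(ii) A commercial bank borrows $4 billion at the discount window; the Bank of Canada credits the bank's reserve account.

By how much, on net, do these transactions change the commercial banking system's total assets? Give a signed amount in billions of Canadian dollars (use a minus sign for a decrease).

OMO purchase (from banks) $21 billion: just an asset swap on bank balance sheets → 0.
Discount-window loan $4 billion: bank balance sheets expand → +$4B.
Net: 0 + 4 = +$4 billion.

+$4 billion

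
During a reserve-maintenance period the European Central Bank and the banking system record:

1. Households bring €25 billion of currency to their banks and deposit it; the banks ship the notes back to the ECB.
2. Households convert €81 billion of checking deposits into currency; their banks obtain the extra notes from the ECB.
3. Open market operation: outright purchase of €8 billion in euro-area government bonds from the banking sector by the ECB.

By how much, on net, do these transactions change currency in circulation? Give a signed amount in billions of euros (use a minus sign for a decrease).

+€56 billion

Currency deposit €25 billion: notes return to the central bank → −€25B.
Currency withdrawal €81 billion: notes leave the central bank → +€81B.
OMO purchase (from banks) €8 billion: no currency enters or leaves circulation → 0.
Net: −25 + 81 + 0 = +€56 billion.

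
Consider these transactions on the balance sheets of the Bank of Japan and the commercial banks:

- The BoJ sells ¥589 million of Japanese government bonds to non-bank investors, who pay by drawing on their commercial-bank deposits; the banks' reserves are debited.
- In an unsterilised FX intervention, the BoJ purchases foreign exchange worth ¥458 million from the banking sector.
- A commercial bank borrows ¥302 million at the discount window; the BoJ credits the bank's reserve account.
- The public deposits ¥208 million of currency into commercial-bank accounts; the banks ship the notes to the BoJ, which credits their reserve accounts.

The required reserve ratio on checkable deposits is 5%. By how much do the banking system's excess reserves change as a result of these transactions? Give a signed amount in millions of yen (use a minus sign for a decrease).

+¥398.05 million

Asset sale (to non-banks) ¥589 million: reserves −¥589M, deposits −¥589M.
FX purchase ¥458 million: reserves +¥458M, deposits 0.
Discount-window loan ¥302 million: reserves +¥302M, deposits 0.
Currency deposit ¥208 million: reserves +¥208M, deposits +¥208M.
Totals: Δreserves = +¥379M, Δdeposits = −¥381M.
Δrequired reserves = 5% × −¥381M = −¥19.05M.
Δexcess reserves = Δreserves − Δrequired = +¥379M − (−¥19.05M) = +¥398.05 million.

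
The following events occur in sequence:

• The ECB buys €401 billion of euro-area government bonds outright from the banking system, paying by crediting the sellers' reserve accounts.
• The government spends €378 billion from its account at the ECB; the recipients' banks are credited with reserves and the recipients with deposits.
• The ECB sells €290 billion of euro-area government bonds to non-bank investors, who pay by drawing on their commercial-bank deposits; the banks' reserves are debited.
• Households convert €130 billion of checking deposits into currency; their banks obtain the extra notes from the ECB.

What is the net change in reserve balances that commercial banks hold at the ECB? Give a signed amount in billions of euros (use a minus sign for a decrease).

+€359 billion

ECB balance sheet:
  Assets:      Securities +€111B
  Liabilities: Bank reserves +€359B, Currency in circulation +€130B, Government deposits −€378B
So the change in reserve balances that commercial banks hold at the ECB is +€359 billion.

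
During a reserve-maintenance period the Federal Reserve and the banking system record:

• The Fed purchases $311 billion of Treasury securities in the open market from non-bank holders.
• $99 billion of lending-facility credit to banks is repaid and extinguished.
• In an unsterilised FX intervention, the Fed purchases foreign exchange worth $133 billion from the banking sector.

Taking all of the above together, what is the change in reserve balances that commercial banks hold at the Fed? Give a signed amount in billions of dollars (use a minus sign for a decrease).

Fed balance sheet:
  Assets:      Securities +$311B, Loans to banks −$99B, Foreign assets +$133B
  Liabilities: Bank reserves +$345B
Commercial banking system:
  Assets:      Reserves at CB +$345B, Foreign assets −$133B
  Liabilities: Checkable deposits +$311B, Borrowings from CB −$99B
So the change in reserve balances that commercial banks hold at the Fed is +$345 billion.

+$345 billion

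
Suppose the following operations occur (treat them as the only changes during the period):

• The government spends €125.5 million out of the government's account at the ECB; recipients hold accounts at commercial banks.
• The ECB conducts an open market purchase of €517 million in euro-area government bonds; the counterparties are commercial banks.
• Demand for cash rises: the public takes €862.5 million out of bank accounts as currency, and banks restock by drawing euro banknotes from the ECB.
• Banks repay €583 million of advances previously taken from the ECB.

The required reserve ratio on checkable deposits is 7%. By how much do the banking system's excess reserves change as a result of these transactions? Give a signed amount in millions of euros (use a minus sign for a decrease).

Government spending €125.5 million: reserves +€125.5M, deposits +€125.5M.
OMO purchase (from banks) €517 million: reserves +€517M, deposits 0.
Currency withdrawal €862.5 million: reserves −€862.5M, deposits −€862.5M.
Discount-window repayment €583 million: reserves −€583M, deposits 0.
Totals: Δreserves = −€803M, Δdeposits = −€737M.
Δrequired reserves = 7% × −€737M = −€51.59M.
Δexcess reserves = Δreserves − Δrequired = −€803M − (−€51.59M) = -€751.41 million.

-€751.41 million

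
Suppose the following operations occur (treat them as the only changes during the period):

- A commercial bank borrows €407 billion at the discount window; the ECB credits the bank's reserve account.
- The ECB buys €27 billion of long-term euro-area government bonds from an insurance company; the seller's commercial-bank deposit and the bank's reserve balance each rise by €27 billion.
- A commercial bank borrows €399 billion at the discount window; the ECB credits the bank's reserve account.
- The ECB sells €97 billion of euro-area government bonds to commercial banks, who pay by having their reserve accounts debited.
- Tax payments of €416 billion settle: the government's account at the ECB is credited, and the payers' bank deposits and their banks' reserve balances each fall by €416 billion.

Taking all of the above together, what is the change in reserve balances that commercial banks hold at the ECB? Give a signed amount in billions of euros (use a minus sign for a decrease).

ECB balance sheet:
  Assets:      Securities −€70B, Loans to banks +€806B
  Liabilities: Bank reserves +€320B, Government deposits +€416B
So the change in reserve balances that commercial banks hold at the ECB is +€320 billion.

+€320 billion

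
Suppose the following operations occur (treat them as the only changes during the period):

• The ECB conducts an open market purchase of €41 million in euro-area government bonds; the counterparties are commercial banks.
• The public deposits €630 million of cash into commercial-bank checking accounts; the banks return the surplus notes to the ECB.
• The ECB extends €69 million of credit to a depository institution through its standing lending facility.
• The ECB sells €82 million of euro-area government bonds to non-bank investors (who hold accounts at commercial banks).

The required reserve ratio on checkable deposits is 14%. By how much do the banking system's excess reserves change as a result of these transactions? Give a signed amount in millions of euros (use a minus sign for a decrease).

OMO purchase (from banks) €41 million: reserves +€41M, deposits 0.
Currency deposit €630 million: reserves +€630M, deposits +€630M.
Discount-window loan €69 million: reserves +€69M, deposits 0.
Asset sale (to non-banks) €82 million: reserves −€82M, deposits −€82M.
Totals: Δreserves = +€658M, Δdeposits = +€548M.
Δrequired reserves = 14% × +€548M = +€76.72M.
Δexcess reserves = Δreserves − Δrequired = +€658M − (+€76.72M) = +€581.28 million.

+€581.28 million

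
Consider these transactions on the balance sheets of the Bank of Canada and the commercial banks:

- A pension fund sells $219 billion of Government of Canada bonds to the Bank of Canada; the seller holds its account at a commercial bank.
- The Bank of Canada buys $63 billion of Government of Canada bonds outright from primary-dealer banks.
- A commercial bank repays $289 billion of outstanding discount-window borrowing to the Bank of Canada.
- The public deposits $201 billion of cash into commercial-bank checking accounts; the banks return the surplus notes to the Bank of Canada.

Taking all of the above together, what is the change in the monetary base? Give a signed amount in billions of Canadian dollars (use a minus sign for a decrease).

Asset purchase (from non-banks) $219 billion: Bank of Canada balance sheet expands → +$219B.
OMO purchase (from banks) $63 billion: Bank of Canada balance sheet expands → +$63B.
Discount-window repayment $289 billion: Bank of Canada balance sheet contracts → −$289B.
Currency deposit $201 billion: just a shift between currency and reserves — both are base money → 0.
Net: 219 + 63 − 289 + 0 = -$7 billion.

-$7 billion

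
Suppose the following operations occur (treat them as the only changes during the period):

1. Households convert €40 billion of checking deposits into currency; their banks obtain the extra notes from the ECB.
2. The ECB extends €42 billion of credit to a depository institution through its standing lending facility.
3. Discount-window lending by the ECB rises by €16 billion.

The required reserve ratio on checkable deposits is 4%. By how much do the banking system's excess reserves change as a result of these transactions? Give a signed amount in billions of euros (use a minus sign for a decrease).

+€19.6 billion

Currency withdrawal €40 billion: reserves −€40B, deposits −€40B.
Discount-window loan €42 billion: reserves +€42B, deposits 0.
Discount-window loan €16 billion: reserves +€16B, deposits 0.
Totals: Δreserves = +€18B, Δdeposits = −€40B.
Δrequired reserves = 4% × −€40B = −€1.6B.
Δexcess reserves = Δreserves − Δrequired = +€18B − (−€1.6B) = +€19.6 billion.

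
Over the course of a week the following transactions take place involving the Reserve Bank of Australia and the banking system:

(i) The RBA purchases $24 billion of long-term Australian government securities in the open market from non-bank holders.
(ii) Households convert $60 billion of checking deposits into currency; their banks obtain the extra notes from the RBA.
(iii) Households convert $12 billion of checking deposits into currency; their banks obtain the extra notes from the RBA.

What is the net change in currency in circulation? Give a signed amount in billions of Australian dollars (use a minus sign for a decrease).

+$72 billion

RBA balance sheet:
  Assets:      Securities +$24B
  Liabilities: Bank reserves −$48B, Currency in circulation +$72B
Commercial banking system:
  Assets:      Reserves at CB −$48B
  Liabilities: Checkable deposits −$48B
So the change in currency in circulation is +$72 billion.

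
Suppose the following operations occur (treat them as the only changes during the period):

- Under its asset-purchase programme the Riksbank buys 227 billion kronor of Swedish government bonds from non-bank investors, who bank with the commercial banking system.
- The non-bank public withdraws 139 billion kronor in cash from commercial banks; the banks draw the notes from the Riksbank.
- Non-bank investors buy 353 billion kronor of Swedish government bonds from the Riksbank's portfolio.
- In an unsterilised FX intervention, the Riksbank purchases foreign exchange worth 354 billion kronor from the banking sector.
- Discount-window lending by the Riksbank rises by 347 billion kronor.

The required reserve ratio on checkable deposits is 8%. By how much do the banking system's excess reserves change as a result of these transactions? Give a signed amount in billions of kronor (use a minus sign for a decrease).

Asset purchase (from non-banks) 227 billion kronor: reserves +227B, deposits +227B.
Currency withdrawal 139 billion kronor: reserves −139B, deposits −139B.
Asset sale (to non-banks) 353 billion kronor: reserves −353B, deposits −353B.
FX purchase 354 billion kronor: reserves +354B, deposits 0.
Discount-window loan 347 billion kronor: reserves +347B, deposits 0.
Totals: Δreserves = +436B, Δdeposits = −265B.
Δrequired reserves = 8% × −265B = −21.2B.
Δexcess reserves = Δreserves − Δrequired = +436B − (−21.2B) = +457.2 billion.

+457.2 billion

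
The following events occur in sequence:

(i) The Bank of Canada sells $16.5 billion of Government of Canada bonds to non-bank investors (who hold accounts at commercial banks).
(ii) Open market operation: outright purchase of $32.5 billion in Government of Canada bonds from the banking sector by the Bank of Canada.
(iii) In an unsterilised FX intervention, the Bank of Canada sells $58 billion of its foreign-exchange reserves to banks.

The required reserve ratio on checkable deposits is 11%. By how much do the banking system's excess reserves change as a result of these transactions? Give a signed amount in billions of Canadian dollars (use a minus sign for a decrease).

-$40.185 billion

Asset sale (to non-banks) $16.5 billion: reserves −$16.5B, deposits −$16.5B.
OMO purchase (from banks) $32.5 billion: reserves +$32.5B, deposits 0.
FX sale $58 billion: reserves −$58B, deposits 0.
Totals: Δreserves = −$42B, Δdeposits = −$16.5B.
Δrequired reserves = 11% × −$16.5B = −$1.815B.
Δexcess reserves = Δreserves − Δrequired = −$42B − (−$1.815B) = -$40.185 billion.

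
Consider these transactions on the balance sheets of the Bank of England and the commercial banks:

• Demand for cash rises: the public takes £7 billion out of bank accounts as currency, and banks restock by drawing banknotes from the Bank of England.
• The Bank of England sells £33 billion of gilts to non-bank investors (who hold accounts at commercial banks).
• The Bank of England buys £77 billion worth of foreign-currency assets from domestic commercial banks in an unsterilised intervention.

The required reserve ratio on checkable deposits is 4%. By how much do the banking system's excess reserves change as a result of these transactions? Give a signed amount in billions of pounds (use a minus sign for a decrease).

Currency withdrawal £7 billion: reserves −£7B, deposits −£7B.
Asset sale (to non-banks) £33 billion: reserves −£33B, deposits −£33B.
FX purchase £77 billion: reserves +£77B, deposits 0.
Totals: Δreserves = +£37B, Δdeposits = −£40B.
Δrequired reserves = 4% × −£40B = −£1.6B.
Δexcess reserves = Δreserves − Δrequired = +£37B − (−£1.6B) = +£38.6 billion.

+£38.6 billion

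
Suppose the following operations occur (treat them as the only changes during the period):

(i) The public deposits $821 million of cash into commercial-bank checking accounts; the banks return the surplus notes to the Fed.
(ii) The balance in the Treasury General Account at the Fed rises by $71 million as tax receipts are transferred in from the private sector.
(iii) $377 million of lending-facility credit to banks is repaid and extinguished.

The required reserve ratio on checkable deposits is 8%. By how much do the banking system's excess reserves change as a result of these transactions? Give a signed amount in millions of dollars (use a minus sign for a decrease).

Currency deposit $821 million: reserves +$821M, deposits +$821M.
Government account inflow $71 million: reserves −$71M, deposits −$71M.
Discount-window repayment $377 million: reserves −$377M, deposits 0.
Totals: Δreserves = +$373M, Δdeposits = +$750M.
Δrequired reserves = 8% × +$750M = +$60M.
Δexcess reserves = Δreserves − Δrequired = +$373M − (+$60M) = +$313 million.

+$313 million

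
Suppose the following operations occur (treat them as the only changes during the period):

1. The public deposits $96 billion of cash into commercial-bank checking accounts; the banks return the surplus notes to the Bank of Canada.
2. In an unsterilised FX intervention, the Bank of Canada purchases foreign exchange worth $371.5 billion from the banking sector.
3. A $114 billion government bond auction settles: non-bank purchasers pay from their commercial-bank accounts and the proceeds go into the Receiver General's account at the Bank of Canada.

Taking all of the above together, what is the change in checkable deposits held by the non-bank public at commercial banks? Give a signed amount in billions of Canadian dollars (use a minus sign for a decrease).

-$18 billion

Currency deposit $96 billion: non-bank counterparties' bank balances rise → +$96B.
FX purchase $371.5 billion: the counterparty is a bank, so public deposits are unchanged → 0.
Government account inflow $114 billion: non-bank counterparties' bank balances fall → −$114B.
Net: 96 + 0 − 114 = -$18 billion.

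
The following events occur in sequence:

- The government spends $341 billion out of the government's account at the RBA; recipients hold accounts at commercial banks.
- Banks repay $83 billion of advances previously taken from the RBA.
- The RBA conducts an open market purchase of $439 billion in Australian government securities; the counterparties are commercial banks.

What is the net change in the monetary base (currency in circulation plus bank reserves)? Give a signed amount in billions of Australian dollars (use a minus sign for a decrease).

+$697 billion

RBA balance sheet:
  Assets:      Securities +$439B, Loans to banks −$83B
  Liabilities: Bank reserves +$697B, Government deposits −$341B
Monetary base = currency + reserves: 0 + (+$697B) = +$697 billion.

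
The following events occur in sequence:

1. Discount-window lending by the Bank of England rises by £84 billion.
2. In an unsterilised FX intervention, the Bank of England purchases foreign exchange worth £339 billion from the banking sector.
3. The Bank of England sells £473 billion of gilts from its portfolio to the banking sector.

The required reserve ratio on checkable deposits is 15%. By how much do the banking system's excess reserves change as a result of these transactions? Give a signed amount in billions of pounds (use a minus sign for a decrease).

Discount-window loan £84 billion: reserves +£84B, deposits 0.
FX purchase £339 billion: reserves +£339B, deposits 0.
OMO sale (to banks) £473 billion: reserves −£473B, deposits 0.
Totals: Δreserves = −£50B, Δdeposits = 0.
Δrequired reserves = 15% × 0 = 0.
Δexcess reserves = Δreserves − Δrequired = −£50B − (0) = -£50 billion.

-£50 billion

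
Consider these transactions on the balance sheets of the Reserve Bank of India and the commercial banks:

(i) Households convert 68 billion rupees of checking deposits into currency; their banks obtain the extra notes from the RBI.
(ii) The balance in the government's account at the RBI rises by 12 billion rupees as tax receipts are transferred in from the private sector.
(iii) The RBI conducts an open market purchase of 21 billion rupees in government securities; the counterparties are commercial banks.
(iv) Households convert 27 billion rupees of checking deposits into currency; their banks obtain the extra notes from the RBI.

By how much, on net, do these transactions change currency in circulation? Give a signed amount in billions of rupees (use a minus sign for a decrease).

RBI balance sheet:
  Assets:      Securities +21B
  Liabilities: Bank reserves −86B, Currency in circulation +95B, Government deposits +12B
So the change in currency in circulation is +95 billion.

+95 billion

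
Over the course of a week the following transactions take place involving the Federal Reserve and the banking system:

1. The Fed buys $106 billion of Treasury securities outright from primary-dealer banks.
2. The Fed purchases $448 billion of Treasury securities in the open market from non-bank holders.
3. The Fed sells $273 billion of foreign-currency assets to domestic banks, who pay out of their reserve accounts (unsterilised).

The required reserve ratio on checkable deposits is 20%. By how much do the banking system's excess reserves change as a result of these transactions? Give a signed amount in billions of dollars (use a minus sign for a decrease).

OMO purchase (from banks) $106 billion: reserves +$106B, deposits 0.
Asset purchase (from non-banks) $448 billion: reserves +$448B, deposits +$448B.
FX sale $273 billion: reserves −$273B, deposits 0.
Totals: Δreserves = +$281B, Δdeposits = +$448B.
Δrequired reserves = 20% × +$448B = +$89.6B.
Δexcess reserves = Δreserves − Δrequired = +$281B − (+$89.6B) = +$191.4 billion.

+$191.4 billion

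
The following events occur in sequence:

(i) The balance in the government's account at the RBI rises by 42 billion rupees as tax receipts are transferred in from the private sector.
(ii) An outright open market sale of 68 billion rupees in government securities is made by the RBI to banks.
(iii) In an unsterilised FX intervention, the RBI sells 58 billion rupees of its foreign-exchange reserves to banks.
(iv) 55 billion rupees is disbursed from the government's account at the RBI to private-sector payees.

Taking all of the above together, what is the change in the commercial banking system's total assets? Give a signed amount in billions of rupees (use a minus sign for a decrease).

+13 billion

RBI balance sheet:
  Assets:      Securities −68B, Foreign assets −58B
  Liabilities: Bank reserves −113B, Government deposits −13B
Commercial banking system:
  Assets:      Reserves at CB −113B, Securities +68B, Foreign assets +58B
  Liabilities: Checkable deposits +13B
Change in total bank assets = +13 billion.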